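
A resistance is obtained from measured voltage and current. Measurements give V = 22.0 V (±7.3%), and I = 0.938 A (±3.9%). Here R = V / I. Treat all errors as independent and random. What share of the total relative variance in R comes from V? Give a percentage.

77.8%

(δR/R)² = (1·δV/V)² + (-1·δI/I)²
  V term: (1×0.0730)² = 0.00533
  I term: (-1×0.0390)² = 0.00152
Total = 0.00685. Share from V = 0.00533/0.00685 = 0.778.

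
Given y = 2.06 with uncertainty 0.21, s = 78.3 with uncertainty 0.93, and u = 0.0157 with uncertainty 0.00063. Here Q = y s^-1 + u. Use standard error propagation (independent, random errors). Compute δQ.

0.00277

Let p = y·s^-1 = 0.0263. δp/p = √((1·δy/y)² + (-1·δs/s)²) = √(0.0104 + 0.000141) = 0.103, so δp = 0.00270.
Q = p + u: δQ = √(δp² + δu²) = √(7.29e-06 + 3.97e-07) = 0.00277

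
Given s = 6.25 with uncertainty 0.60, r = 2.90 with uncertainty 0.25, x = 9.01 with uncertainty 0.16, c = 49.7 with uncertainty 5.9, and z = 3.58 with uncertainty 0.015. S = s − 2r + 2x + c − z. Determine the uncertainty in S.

5.96

For a sum/difference, combine absolute errors in quadrature:
  (δs)² = 0.360;  (2·δr)² = 0.250;  (2·δx)² = 0.102;  (δc)² = 34.8;  (δz)² = 0.000225
δS = √(35.5) = 5.96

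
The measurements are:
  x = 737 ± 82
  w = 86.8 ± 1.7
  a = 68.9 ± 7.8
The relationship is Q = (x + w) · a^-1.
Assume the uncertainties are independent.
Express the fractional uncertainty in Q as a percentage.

15.1%

Let u = x + w = 824. δu = √(δx² + δw²) = √(6720 + 2.89) = 82.0, so δu/u = 0.0996.
Q is then a monomial in u, a:
δQ/Q = √((δu/u)² + (-1·δa/a)²) = √(0.00991 + 0.0128) = 0.151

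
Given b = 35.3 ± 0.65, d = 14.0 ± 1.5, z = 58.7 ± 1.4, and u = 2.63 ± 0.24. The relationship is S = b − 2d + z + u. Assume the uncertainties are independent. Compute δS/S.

Sums and differences: (δS)² = Σ (cᵢ δxᵢ)².
  (δb)² = 0.423;  (2·δd)² = 9.00;  (δz)² = 1.96;  (δu)² = 0.0576
δS = √(11.4) = 3.38
S = 68.6, so δS/S = 3.38/68.6 = 0.0493.

0.0493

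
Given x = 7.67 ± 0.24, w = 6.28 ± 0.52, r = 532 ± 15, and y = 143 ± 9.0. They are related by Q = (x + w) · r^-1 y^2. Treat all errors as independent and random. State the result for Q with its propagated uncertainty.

Let u = x + w = 13.9. δu = √(δx² + δw²) = √(0.0576 + 0.270) = 0.573, so δu/u = 0.0411.
Q is then a monomial in u, r, y:
δQ/Q = √((δu/u)² + (-1·δr/r)² + (2·δy/y)²) = √(0.00169 + 0.000795 + 0.0158) = 0.135
Q = 536, so δQ = 0.135 × 536 = 72.6.

536 ± 72.6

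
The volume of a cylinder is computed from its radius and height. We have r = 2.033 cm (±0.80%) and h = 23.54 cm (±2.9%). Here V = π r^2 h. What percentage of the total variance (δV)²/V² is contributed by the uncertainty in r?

23.3%

(δV/V)² = (2·δr/r)² + (1·δh/h)²
  r term: (2×0.00800)² = 0.000256
  h term: (1×0.0290)² = 0.000841
Total = 0.00110. Share from r = 0.000256/0.00110 = 0.233.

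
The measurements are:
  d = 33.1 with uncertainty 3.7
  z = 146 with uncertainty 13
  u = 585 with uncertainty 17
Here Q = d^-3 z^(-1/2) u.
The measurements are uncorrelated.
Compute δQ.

0.000453

Relative error in a monomial: (δQ/Q)² = Σ (nᵢ · δxᵢ/xᵢ)².
  (-3·δd/d)² = (-3×0.112)² = 0.112;  (−½·δz/z)² = (-0.5×0.0890)² = 0.00198;  (1·δu/u)² = (1×0.0291)² = 0.000844
δQ/Q = √(0.115) = 0.340
Q = 0.00134, so δQ = 0.340 × 0.00134 = 0.000453.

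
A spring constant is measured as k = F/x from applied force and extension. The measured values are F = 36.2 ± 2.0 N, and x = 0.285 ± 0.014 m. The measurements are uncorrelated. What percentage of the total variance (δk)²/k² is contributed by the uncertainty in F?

55.8%

(δk/k)² = (1·δF/F)² + (-1·δx/x)²
  F term: (1×0.0552)² = 0.00305
  x term: (-1×0.0491)² = 0.00241
Total = 0.00547. Share from F = 0.00305/0.00547 = 0.558.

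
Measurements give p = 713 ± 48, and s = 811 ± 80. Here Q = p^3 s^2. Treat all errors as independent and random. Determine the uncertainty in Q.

6.73e+13

For a monomial Q ∝ p^3, s^2, fractional errors add in quadrature:
  (3·δp/p)² = (3×0.0673)² = 0.0408;  (2·δs/s)² = (2×0.0986)² = 0.0389
δQ/Q = √(0.0797) = 0.282
Q = 2.38e+14, so δQ = 0.282 × 2.38e+14 = 6.73e+13.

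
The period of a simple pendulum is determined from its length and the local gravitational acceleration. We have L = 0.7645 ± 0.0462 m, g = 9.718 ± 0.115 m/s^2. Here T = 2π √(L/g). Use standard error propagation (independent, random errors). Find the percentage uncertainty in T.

3.08%

Relative error in a monomial: (δT/T)² = Σ (nᵢ · δxᵢ/xᵢ)².
  (½·δL/L)² = (0.5×0.0604)² = 0.000913;  (−½·δg/g)² = (-0.5×0.0118)² = 3.5e-05
δT/T = √(0.000948) = 0.0308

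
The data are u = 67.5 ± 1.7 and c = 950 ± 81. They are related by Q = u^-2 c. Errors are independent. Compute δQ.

Q is a product of powers, so relative uncertainties combine in quadrature:
  (-2·δu/u)² = (-2×0.0252)² = 0.00254;  (1·δc/c)² = (1×0.0853)² = 0.00727
δQ/Q = √(0.00981) = 0.0990
Q = 0.209, so δQ = 0.0990 × 0.209 = 0.0206.

0.0206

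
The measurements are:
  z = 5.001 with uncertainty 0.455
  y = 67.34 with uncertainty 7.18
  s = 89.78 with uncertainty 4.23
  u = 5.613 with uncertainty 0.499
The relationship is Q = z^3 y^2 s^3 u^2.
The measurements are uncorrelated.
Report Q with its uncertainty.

(1.293 ± 0.536) × 10^13

For a monomial Q ∝ z^3, y^2, s^3, u^2, fractional errors add in quadrature:
  (3·δz/z)² = (3×0.0910)² = 0.0745;  (2·δy/y)² = (2×0.107)² = 0.0455;  (3·δs/s)² = (3×0.0471)² = 0.0200;  (2·δu/u)² = (2×0.0889)² = 0.0316
δQ/Q = √(0.172) = 0.414
Q = 1.293e+13, so δQ = 0.414 × 1.293e+13 = 5.36e+12.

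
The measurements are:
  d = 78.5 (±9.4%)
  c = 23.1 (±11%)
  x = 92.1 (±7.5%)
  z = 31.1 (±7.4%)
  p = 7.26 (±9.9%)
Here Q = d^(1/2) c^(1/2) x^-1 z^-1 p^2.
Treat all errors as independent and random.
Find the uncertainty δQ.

0.185

For a monomial Q ∝ d^(1/2), c^(1/2), x^-1, z^-1, p^2, fractional errors add in quadrature:
  (½·δd/d)² = (0.5×0.0940)² = 0.00221;  (½·δc/c)² = (0.5×0.110)² = 0.00303;  (-1·δx/x)² = (-1×0.0750)² = 0.00562;  (-1·δz/z)² = (-1×0.0740)² = 0.00548;  (2·δp/p)² = (2×0.0990)² = 0.0392
δQ/Q = √(0.0555) = 0.236
Q = 0.784, so δQ = 0.236 × 0.784 = 0.185.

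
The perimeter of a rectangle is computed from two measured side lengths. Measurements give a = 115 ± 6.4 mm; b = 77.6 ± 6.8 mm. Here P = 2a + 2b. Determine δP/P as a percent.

For a sum/difference, combine absolute errors in quadrature:
  (2·δa)² = 164;  (2·δb)² = 185
δP = √(349) = 18.7 mm
P = 385 mm, so δP/P = 18.7/385 = 0.0485.

4.85%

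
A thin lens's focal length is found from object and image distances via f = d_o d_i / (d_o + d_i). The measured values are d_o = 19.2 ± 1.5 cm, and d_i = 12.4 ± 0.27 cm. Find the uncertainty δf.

0.252 cm

∂f/∂d_o = (d_i/(d_o+d_i))² = 0.154;  ∂f/∂d_i = (d_o/(d_o+d_i))² = 0.369
δf = √((∂f/∂d_o · δd_o)² + (∂f/∂d_i · δd_i)²) = √(0.0533 + 0.00994) = 0.252 cm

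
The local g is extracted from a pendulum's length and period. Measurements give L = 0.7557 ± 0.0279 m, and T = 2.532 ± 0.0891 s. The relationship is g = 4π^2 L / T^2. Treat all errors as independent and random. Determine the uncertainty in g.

Each factor contributes (exponent × relative error)² to (δg/g)²:
  (1·δL/L)² = (1×0.0369)² = 0.00136;  (-2·δT/T)² = (-2×0.0352)² = 0.00495
δg/g = √(0.00632) = 0.0795
g = 4.654 m/s^2, so δg = 0.0795 × 4.654 = 0.370 m/s^2.

0.370 m/s^2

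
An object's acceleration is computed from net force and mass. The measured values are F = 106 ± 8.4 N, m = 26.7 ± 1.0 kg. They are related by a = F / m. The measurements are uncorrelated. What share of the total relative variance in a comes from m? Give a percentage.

(δa/a)² = (1·δF/F)² + (-1·δm/m)²
  F term: (1×0.0792)² = 0.00628
  m term: (-1×0.0375)² = 0.00140
Total = 0.00768. Share from m = 0.00140/0.00768 = 0.183.

18.3%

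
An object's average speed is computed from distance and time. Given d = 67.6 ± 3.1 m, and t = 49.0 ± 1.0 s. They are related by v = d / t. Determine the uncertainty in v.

0.0692 m/s

For a monomial v ∝ d, t^-1, fractional errors add in quadrature:
  (1·δd/d)² = (1×0.0459)² = 0.00210;  (-1·δt/t)² = (-1×0.0204)² = 0.000416
δv/v = √(0.00252) = 0.0502
v = 1.38 m/s, so δv = 0.0502 × 1.38 = 0.0692 m/s.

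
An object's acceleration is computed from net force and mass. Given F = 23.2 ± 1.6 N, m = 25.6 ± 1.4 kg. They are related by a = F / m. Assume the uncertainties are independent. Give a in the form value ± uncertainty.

Since a is a product/quotient, work with relative uncertainties:
  (1·δF/F)² = (1×0.0690)² = 0.00476;  (-1·δm/m)² = (-1×0.0547)² = 0.00299
δa/a = √(0.00775) = 0.0880
a = 0.906 m/s^2, so δa = 0.0880 × 0.906 = 0.0798 m/s^2.

0.906 ± 0.0798 m/s^2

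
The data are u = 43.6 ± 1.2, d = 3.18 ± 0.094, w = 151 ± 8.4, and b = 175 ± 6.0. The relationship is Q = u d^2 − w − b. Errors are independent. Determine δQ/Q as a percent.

26.6%

Let p = u·d^2 = 441. δp/p = √((1·δu/u)² + (2·δd/d)²) = √(0.000758 + 0.00350) = 0.0652, so δp = 28.8.
Q = p − w − b: δQ = √(δp² + δw² + δb²) = √(827 + 70.6 + 36.0) = 30.5
Q = 115, so δQ/Q = 30.5/115 = 0.266.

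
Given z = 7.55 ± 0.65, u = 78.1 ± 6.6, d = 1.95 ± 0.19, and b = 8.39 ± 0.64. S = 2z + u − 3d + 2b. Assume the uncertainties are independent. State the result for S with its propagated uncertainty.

For a sum/difference, combine absolute errors in quadrature:
  (2·δz)² = 1.69;  (δu)² = 43.6;  (3·δd)² = 0.325;  (2·δb)² = 1.64
δS = √(47.2) = 6.87
S = 104.

104 ± 6.87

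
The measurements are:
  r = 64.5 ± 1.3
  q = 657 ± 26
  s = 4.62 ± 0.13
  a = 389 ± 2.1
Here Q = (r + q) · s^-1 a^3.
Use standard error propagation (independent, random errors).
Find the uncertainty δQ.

4.46e+08

Let u = r + q = 722. δu = √(δr² + δq²) = √(1.69 + 676) = 26.0, so δu/u = 0.0361.
Q is then a monomial in u, s, a:
δQ/Q = √((δu/u)² + (-1·δs/s)² + (3·δa/a)²) = √(0.00130 + 0.000792 + 0.000262) = 0.0485
Q = 9.19e+09, so δQ = 0.0485 × 9.19e+09 = 4.46e+08.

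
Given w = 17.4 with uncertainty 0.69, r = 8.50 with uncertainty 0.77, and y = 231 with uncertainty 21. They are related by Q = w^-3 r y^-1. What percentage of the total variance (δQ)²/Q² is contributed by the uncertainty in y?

(δQ/Q)² = (-3·δw/w)² + (1·δr/r)² + (-1·δy/y)²
  w term: (-3×0.0397)² = 0.0142
  r term: (1×0.0906)² = 0.00821
  y term: (-1×0.0909)² = 0.00826
Total = 0.0306. Share from y = 0.00826/0.0306 = 0.270.

27.0%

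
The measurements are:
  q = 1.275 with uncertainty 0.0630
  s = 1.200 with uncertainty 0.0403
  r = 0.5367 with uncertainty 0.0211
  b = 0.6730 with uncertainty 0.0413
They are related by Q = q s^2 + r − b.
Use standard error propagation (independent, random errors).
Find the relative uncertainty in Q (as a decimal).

0.0941

Let p = q·s^2 = 1.836. δp/p = √((1·δq/q)² + (2·δs/s)²) = √(0.00244 + 0.00451) = 0.0834, so δp = 0.153.
Q = p + r − b: δQ = √(δp² + δr² + δb²) = √(0.0234 + 0.000445 + 0.00171) = 0.160
Q = 1.700, so δQ/Q = 0.160/1.700 = 0.0941.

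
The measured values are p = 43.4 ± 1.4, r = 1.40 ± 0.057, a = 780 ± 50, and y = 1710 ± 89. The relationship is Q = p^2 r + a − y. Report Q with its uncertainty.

1710 ± 226

Let w = p^2·r = 2640. δw/w = √((2·δp/p)² + (1·δr/r)²) = √(0.00416 + 0.00166) = 0.0763, so δw = 201.
Q = w + a − y: δQ = √(δw² + δa² + δy²) = √(40500 + 2500 + 7920) = 226
Q = 1710.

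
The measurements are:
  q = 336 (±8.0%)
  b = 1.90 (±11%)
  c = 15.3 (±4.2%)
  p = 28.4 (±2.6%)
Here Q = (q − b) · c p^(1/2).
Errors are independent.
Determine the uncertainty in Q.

Let u = q − b = 334. δu = √(δq² + δb²) = √(723 + 0.0437) = 26.9, so δu/u = 0.0805.
Q is then a monomial in u, c, p:
δQ/Q = √((δu/u)² + (1·δc/c)² + (½·δp/p)²) = √(0.00647 + 0.00176 + 0.000169) = 0.0917
Q = 27200, so δQ = 0.0917 × 27200 = 2500.

2500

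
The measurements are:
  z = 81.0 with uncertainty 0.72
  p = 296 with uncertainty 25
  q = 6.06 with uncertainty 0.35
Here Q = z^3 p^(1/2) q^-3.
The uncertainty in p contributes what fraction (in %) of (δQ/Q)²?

(δQ/Q)² = (3·δz/z)² + (½·δp/p)² + (-3·δq/q)²
  z term: (3×0.00889)² = 0.000711
  p term: (0.5×0.0845)² = 0.00178
  q term: (-3×0.0578)² = 0.0300
Total = 0.0325. Share from p = 0.00178/0.0325 = 0.0548.

5.48%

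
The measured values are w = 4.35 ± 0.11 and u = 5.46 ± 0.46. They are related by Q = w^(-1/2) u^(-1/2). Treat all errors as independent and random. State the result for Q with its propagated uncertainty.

For a monomial Q ∝ w^(-1/2), u^(-1/2), fractional errors add in quadrature:
  (−½·δw/w)² = (-0.5×0.0253)² = 0.000160;  (−½·δu/u)² = (-0.5×0.0842)² = 0.00177
δQ/Q = √(0.00193) = 0.0440
Q = 0.205, so δQ = 0.0440 × 0.205 = 0.00902.

0.205 ± 0.00902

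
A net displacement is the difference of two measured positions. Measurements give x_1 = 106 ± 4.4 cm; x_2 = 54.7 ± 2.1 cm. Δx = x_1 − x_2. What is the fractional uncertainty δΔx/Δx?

Absolute uncertainties add in quadrature for a linear combination:
  (δx_1)² = 19.4;  (δx_2)² = 4.41
δΔx = √(23.8) = 4.88 cm
Δx = 51.3 cm, so δΔx/Δx = 4.88/51.3 = 0.0950.

0.0950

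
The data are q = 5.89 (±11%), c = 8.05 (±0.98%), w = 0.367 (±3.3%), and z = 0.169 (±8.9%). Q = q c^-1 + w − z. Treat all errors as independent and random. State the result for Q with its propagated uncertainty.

Let p = q·c^-1 = 0.732. δp/p = √((1·δq/q)² + (-1·δc/c)²) = √(0.0121 + 9.6e-05) = 0.110, so δp = 0.0808.
Q = p + w − z: δQ = √(δp² + δw² + δz²) = √(0.00653 + 0.000147 + 0.000226) = 0.0831
Q = 0.930.

0.930 ± 0.0831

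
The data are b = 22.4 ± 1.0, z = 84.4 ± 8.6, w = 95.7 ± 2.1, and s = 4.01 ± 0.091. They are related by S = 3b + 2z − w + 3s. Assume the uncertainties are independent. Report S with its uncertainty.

Each term contributes (cᵢ δxᵢ)² to (δS)²:
  (3·δb)² = 9.00;  (2·δz)² = 296;  (δw)² = 4.41;  (3·δs)² = 0.0745
δS = √(309) = 17.6
S = 152.

152 ± 17.6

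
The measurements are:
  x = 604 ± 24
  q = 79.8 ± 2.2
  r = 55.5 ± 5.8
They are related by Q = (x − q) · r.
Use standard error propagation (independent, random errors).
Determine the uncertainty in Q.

3320

Let u = x − q = 524. δu = √(δx² + δq²) = √(576 + 4.84) = 24.1, so δu/u = 0.0460.
Q is then a monomial in u, r:
δQ/Q = √((δu/u)² + (1·δr/r)²) = √(0.00211 + 0.0109) = 0.114
Q = 29100, so δQ = 0.114 × 29100 = 3320.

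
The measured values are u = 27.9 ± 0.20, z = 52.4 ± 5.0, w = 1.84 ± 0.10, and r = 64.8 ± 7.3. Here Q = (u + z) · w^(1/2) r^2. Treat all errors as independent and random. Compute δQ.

1.08e+05

Let h = u + z = 80.3. δh = √(δu² + δz²) = √(0.0400 + 25.0) = 5.00, so δh/h = 0.0623.
Q is then a monomial in h, w, r:
δQ/Q = √((δh/h)² + (½·δw/w)² + (2·δr/r)²) = √(0.00388 + 0.000738 + 0.0508) = 0.235
Q = 4.57e+05, so δQ = 0.235 × 4.57e+05 = 1.08e+05.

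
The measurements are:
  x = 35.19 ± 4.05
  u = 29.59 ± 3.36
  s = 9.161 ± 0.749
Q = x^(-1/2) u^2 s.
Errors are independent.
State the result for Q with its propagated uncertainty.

Q is a product of powers, so relative uncertainties combine in quadrature:
  (−½·δx/x)² = (-0.5×0.115)² = 0.00331;  (2·δu/u)² = (2×0.114)² = 0.0516;  (1·δs/s)² = (1×0.0818)² = 0.00668
δQ/Q = √(0.0616) = 0.248
Q = 1352, so δQ = 0.248 × 1352 = 336.

1352 ± 336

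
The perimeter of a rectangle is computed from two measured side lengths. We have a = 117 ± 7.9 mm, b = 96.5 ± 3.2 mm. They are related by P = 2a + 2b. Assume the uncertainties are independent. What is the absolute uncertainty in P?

17.0 mm

P is a linear combination, so absolute uncertainties add in quadrature:
  (2·δa)² = 250;  (2·δb)² = 41.0
δP = √(291) = 17.0 mm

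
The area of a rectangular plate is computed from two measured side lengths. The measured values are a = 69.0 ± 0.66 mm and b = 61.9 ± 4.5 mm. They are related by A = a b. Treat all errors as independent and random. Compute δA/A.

0.0733

Products/powers → add relative errors in quadrature, weighted by exponent:
  (1·δa/a)² = (1×0.00957)² = 9.15e-05;  (1·δb/b)² = (1×0.0727)² = 0.00528
δA/A = √(0.00538) = 0.0733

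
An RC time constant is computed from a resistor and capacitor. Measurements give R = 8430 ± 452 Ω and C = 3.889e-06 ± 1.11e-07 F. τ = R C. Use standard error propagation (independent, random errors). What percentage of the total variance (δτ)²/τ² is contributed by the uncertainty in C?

(δτ/τ)² = (1·δR/R)² + (1·δC/C)²
  R term: (1×0.0536)² = 0.00287
  C term: (1×0.0285)² = 0.000815
Total = 0.00369. Share from C = 0.000815/0.00369 = 0.221.

22.1%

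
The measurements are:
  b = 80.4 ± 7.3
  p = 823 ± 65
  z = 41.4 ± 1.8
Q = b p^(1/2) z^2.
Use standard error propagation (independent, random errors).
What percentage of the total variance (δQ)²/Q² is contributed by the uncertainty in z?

43.5%

(δQ/Q)² = (1·δb/b)² + (½·δp/p)² + (2·δz/z)²
  b term: (1×0.0908)² = 0.00824
  p term: (0.5×0.0790)² = 0.00156
  z term: (2×0.0435)² = 0.00756
Total = 0.0174. Share from z = 0.00756/0.0174 = 0.435.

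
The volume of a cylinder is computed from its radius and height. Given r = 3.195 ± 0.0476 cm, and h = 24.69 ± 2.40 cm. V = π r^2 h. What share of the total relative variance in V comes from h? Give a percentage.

91.4%

(δV/V)² = (2·δr/r)² + (1·δh/h)²
  r term: (2×0.0149)² = 0.000888
  h term: (1×0.0972)² = 0.00945
Total = 0.0103. Share from h = 0.00945/0.0103 = 0.914.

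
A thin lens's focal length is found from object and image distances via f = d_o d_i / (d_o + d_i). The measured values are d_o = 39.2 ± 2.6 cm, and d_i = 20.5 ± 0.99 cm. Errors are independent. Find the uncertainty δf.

∂f/∂d_o = (d_i/(d_o+d_i))² = 0.118;  ∂f/∂d_i = (d_o/(d_o+d_i))² = 0.431
δf = √((∂f/∂d_o · δd_o)² + (∂f/∂d_i · δd_i)²) = √(0.0940 + 0.182) = 0.526 cm

0.526 cm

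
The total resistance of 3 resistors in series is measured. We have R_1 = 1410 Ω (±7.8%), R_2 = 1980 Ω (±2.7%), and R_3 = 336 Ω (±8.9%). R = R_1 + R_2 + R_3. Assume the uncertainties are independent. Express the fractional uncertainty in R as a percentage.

3.38%

Absolute uncertainties add in quadrature for a linear combination:
  (δR_1)² = 12100;  (δR_2)² = 2860;  (δR_3)² = 894
δR = √(15800) = 126 Ω
R = 3730 Ω, so δR/R = 126/3730 = 0.0338.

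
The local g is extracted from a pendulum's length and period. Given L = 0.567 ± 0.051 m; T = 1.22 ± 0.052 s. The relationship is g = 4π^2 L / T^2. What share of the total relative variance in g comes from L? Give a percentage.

(δg/g)² = (1·δL/L)² + (-2·δT/T)²
  L term: (1×0.0899)² = 0.00809
  T term: (-2×0.0426)² = 0.00727
Total = 0.0154. Share from L = 0.00809/0.0154 = 0.527.

52.7%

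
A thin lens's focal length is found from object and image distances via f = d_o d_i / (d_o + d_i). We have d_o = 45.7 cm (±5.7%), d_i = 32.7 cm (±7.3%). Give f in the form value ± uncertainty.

19.1 ± 0.929 cm

∂f/∂d_o = (d_i/(d_o+d_i))² = 0.174;  ∂f/∂d_i = (d_o/(d_o+d_i))² = 0.340
δf = √((∂f/∂d_o · δd_o)² + (∂f/∂d_i · δd_i)²) = √(0.205 + 0.658) = 0.929 cm
f = 19.1 cm.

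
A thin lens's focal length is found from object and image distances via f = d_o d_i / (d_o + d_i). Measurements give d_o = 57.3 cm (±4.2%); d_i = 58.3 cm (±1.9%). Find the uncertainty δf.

∂f/∂d_o = (d_i/(d_o+d_i))² = 0.254;  ∂f/∂d_i = (d_o/(d_o+d_i))² = 0.246
δf = √((∂f/∂d_o · δd_o)² + (∂f/∂d_i · δd_i)²) = √(0.375 + 0.0741) = 0.670 cm

0.670 cm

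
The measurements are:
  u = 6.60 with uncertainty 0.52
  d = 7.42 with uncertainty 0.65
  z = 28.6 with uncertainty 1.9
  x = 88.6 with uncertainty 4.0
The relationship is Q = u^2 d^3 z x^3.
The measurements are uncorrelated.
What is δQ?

Since Q is a product/quotient, work with relative uncertainties:
  (2·δu/u)² = (2×0.0788)² = 0.0248;  (3·δd/d)² = (3×0.0876)² = 0.0691;  (1·δz/z)² = (1×0.0664)² = 0.00441;  (3·δx/x)² = (3×0.0451)² = 0.0183
δQ/Q = √(0.117) = 0.342
Q = 3.54e+11, so δQ = 0.342 × 3.54e+11 = 1.21e+11.

1.21e+11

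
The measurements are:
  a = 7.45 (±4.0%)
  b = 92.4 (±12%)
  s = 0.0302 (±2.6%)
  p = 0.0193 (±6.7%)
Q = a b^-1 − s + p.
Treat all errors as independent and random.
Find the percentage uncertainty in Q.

14.8%

Let w = a·b^-1 = 0.0806. δw/w = √((1·δa/a)² + (-1·δb/b)²) = √(0.00160 + 0.0144) = 0.126, so δw = 0.0102.
Q = w − s + p: δQ = √(δw² + δs² + δp²) = √(0.000104 + 6.17e-07 + 1.67e-06) = 0.0103
Q = 0.0697, so δQ/Q = 0.0103/0.0697 = 0.148.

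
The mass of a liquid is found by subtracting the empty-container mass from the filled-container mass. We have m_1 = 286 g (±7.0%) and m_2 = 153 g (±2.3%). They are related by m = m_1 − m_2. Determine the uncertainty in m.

For a sum/difference, combine absolute errors in quadrature:
  (δm_1)² = 401;  (δm_2)² = 12.4
δm = √(413) = 20.3 g

20.3 g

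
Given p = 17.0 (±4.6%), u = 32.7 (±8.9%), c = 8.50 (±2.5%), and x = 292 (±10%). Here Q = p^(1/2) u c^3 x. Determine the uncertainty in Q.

3.75e+06

Since Q is a product/quotient, work with relative uncertainties:
  (½·δp/p)² = (0.5×0.0460)² = 0.000529;  (1·δu/u)² = (1×0.0890)² = 0.00792;  (3·δc/c)² = (3×0.0250)² = 0.00563;  (1·δx/x)² = (1×0.100)² = 0.0100
δQ/Q = √(0.0241) = 0.155
Q = 2.42e+07, so δQ = 0.155 × 2.42e+07 = 3.75e+06.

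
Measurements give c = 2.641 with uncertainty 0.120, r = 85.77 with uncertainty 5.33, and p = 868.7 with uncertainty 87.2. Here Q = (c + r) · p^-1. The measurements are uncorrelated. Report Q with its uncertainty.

Let u = c + r = 88.41. δu = √(δc² + δr²) = √(0.0144 + 28.4) = 5.33, so δu/u = 0.0603.
Q is then a monomial in u, p:
δQ/Q = √((δu/u)² + (-1·δp/p)²) = √(0.00364 + 0.0101) = 0.117
Q = 0.1018, so δQ = 0.117 × 0.1018 = 0.0119.

0.1018 ± 0.0119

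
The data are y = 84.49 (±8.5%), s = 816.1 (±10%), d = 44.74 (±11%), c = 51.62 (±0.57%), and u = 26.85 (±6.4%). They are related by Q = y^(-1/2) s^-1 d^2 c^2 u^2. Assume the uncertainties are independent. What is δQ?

Each factor contributes (exponent × relative error)² to (δQ/Q)²:
  (−½·δy/y)² = (-0.5×0.0850)² = 0.00181;  (-1·δs/s)² = (-1×0.100)² = 0.0100;  (2·δd/d)² = (2×0.110)² = 0.0484;  (2·δc/c)² = (2×0.00570)² = 0.000130;  (2·δu/u)² = (2×0.0640)² = 0.0164
δQ/Q = √(0.0767) = 0.277
Q = 512600, so δQ = 0.277 × 512600 = 1.42e+05.

1.42e+05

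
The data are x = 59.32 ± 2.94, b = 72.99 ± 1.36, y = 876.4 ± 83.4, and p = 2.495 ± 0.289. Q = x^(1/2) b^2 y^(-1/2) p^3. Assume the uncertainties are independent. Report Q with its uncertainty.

Products/powers → add relative errors in quadrature, weighted by exponent:
  (½·δx/x)² = (0.5×0.0496)² = 0.000614;  (2·δb/b)² = (2×0.0186)² = 0.00139;  (−½·δy/y)² = (-0.5×0.0952)² = 0.00226;  (3·δp/p)² = (3×0.116)² = 0.121
δQ/Q = √(0.125) = 0.354
Q = 21530, so δQ = 0.354 × 21530 = 7610.

21530 ± 7610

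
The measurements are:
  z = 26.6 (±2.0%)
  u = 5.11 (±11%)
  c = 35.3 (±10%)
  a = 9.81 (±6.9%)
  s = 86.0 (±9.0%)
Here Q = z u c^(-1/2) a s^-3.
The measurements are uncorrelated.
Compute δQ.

0.000107

Since Q is a product/quotient, work with relative uncertainties:
  (1·δz/z)² = (1×0.0200)² = 0.000400;  (1·δu/u)² = (1×0.110)² = 0.0121;  (−½·δc/c)² = (-0.5×0.100)² = 0.00250;  (1·δa/a)² = (1×0.0690)² = 0.00476;  (-3·δs/s)² = (-3×0.0900)² = 0.0729
δQ/Q = √(0.0927) = 0.304
Q = 0.000353, so δQ = 0.304 × 0.000353 = 0.000107.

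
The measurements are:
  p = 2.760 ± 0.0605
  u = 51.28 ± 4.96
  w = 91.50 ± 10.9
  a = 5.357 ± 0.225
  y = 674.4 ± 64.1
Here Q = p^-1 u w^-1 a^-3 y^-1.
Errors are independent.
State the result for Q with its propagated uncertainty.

Q is a product of powers, so relative uncertainties combine in quadrature:
  (-1·δp/p)² = (-1×0.0219)² = 0.000480;  (1·δu/u)² = (1×0.0967)² = 0.00936;  (-1·δw/w)² = (-1×0.119)² = 0.0142;  (-3·δa/a)² = (-3×0.0420)² = 0.0159;  (-1·δy/y)² = (-1×0.0950)² = 0.00903
δQ/Q = √(0.0489) = 0.221
Q = 1.959e-06, so δQ = 0.221 × 1.959e-06 = 4.33e-07.

(1.959 ± 0.433) × 10^-6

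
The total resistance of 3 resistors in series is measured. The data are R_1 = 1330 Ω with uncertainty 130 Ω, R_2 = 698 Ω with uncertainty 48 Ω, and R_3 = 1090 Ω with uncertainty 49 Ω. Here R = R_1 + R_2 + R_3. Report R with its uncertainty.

3120 ± 147 Ω

Absolute uncertainties add in quadrature for a linear combination:
  (δR_1)² = 16900;  (δR_2)² = 2300;  (δR_3)² = 2400
δR = √(21600) = 147 Ω
R = 3120 Ω.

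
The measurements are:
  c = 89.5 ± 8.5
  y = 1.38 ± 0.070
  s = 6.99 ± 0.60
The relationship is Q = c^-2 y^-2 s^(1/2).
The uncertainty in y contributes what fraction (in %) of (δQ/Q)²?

21.3%

(δQ/Q)² = (-2·δc/c)² + (-2·δy/y)² + (½·δs/s)²
  c term: (-2×0.0950)² = 0.0361
  y term: (-2×0.0507)² = 0.0103
  s term: (0.5×0.0858)² = 0.00184
Total = 0.0482. Share from y = 0.0103/0.0482 = 0.213.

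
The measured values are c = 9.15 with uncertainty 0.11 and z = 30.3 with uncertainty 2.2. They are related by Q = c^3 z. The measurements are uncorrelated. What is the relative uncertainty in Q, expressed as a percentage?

8.11%

For a monomial Q ∝ c^3, z, fractional errors add in quadrature:
  (3·δc/c)² = (3×0.0120)² = 0.00130;  (1·δz/z)² = (1×0.0726)² = 0.00527
δQ/Q = √(0.00657) = 0.0811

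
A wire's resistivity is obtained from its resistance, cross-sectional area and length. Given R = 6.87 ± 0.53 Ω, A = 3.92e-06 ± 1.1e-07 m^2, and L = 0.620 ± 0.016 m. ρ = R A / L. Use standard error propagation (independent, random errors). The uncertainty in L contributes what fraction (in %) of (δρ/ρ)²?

(δρ/ρ)² = (1·δR/R)² + (1·δA/A)² + (-1·δL/L)²
  R term: (1×0.0771)² = 0.00595
  A term: (1×0.0281)² = 0.000787
  L term: (-1×0.0258)² = 0.000666
Total = 0.00741. Share from L = 0.000666/0.00741 = 0.0899.

8.99%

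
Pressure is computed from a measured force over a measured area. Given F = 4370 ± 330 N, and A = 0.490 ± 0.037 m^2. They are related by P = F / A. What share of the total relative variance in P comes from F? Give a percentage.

50.0%

(δP/P)² = (1·δF/F)² + (-1·δA/A)²
  F term: (1×0.0755)² = 0.00570
  A term: (-1×0.0755)² = 0.00570
Total = 0.0114. Share from F = 0.00570/0.0114 = 0.500.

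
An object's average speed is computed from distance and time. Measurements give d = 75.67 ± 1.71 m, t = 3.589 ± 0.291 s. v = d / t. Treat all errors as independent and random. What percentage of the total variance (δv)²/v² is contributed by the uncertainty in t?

(δv/v)² = (1·δd/d)² + (-1·δt/t)²
  d term: (1×0.0226)² = 0.000511
  t term: (-1×0.0811)² = 0.00657
Total = 0.00708. Share from t = 0.00657/0.00708 = 0.928.

92.8%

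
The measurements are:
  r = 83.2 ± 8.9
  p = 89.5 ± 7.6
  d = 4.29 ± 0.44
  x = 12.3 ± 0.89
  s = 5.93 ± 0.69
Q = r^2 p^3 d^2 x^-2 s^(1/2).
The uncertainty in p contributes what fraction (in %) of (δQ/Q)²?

36.6%

(δQ/Q)² = (2·δr/r)² + (3·δp/p)² + (2·δd/d)² + (-2·δx/x)² + (½·δs/s)²
  r term: (2×0.107)² = 0.0458
  p term: (3×0.0849)² = 0.0649
  d term: (2×0.103)² = 0.0421
  x term: (-2×0.0724)² = 0.0209
  s term: (0.5×0.116)² = 0.00338
Total = 0.177. Share from p = 0.0649/0.177 = 0.366.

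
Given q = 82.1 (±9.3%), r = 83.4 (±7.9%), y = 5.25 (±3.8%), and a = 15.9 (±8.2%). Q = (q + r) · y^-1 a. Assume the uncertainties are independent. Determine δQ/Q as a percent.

Let u = q + r = 166. δu = √(δq² + δr²) = √(58.3 + 43.4) = 10.1, so δu/u = 0.0609.
Q is then a monomial in u, y, a:
δQ/Q = √((δu/u)² + (-1·δy/y)² + (1·δa/a)²) = √(0.00371 + 0.00144 + 0.00672) = 0.109

10.9%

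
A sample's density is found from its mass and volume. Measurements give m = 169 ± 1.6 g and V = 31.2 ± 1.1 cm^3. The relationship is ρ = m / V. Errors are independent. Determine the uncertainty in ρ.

0.198 g/cm^3

ρ is a product of powers, so relative uncertainties combine in quadrature:
  (1·δm/m)² = (1×0.00947)² = 8.96e-05;  (-1·δV/V)² = (-1×0.0353)² = 0.00124
δρ/ρ = √(0.00133) = 0.0365
ρ = 5.42 g/cm^3, so δρ = 0.0365 × 5.42 = 0.198 g/cm^3.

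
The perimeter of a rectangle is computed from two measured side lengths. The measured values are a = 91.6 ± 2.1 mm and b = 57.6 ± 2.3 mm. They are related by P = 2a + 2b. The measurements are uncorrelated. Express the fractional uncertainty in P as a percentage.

For a sum/difference, combine absolute errors in quadrature:
  (2·δa)² = 17.6;  (2·δb)² = 21.2
δP = √(38.8) = 6.23 mm
P = 298 mm, so δP/P = 6.23/298 = 0.0209.

2.09%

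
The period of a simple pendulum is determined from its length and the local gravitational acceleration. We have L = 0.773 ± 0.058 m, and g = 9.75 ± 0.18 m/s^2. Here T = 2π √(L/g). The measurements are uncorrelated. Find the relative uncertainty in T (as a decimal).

For a monomial T ∝ L^(1/2), g^(-1/2), fractional errors add in quadrature:
  (½·δL/L)² = (0.5×0.0750)² = 0.00141;  (−½·δg/g)² = (-0.5×0.0185)² = 8.52e-05
δT/T = √(0.00149) = 0.0386

0.0386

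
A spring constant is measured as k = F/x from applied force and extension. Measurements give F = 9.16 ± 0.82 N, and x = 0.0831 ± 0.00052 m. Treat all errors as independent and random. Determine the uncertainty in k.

9.89 N/m

Each factor contributes (exponent × relative error)² to (δk/k)²:
  (1·δF/F)² = (1×0.0895)² = 0.00801;  (-1·δx/x)² = (-1×0.00626)² = 3.92e-05
δk/k = √(0.00805) = 0.0897
k = 110 N/m, so δk = 0.0897 × 110 = 9.89 N/m.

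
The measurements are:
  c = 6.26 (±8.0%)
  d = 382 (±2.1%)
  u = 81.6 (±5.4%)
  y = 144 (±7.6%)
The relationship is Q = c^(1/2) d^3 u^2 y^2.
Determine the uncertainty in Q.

Each factor contributes (exponent × relative error)² to (δQ/Q)²:
  (½·δc/c)² = (0.5×0.0800)² = 0.00160;  (3·δd/d)² = (3×0.0210)² = 0.00397;  (2·δu/u)² = (2×0.0540)² = 0.0117;  (2·δy/y)² = (2×0.0760)² = 0.0231
δQ/Q = √(0.0403) = 0.201
Q = 1.93e+16, so δQ = 0.201 × 1.93e+16 = 3.87e+15.

3.87e+15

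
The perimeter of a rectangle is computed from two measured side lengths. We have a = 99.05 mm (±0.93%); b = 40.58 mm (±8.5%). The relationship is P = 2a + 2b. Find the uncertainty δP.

Sums and differences: (δP)² = Σ (cᵢ δxᵢ)².
  (2·δa)² = 3.39;  (2·δb)² = 47.6
δP = √(51.0) = 7.14 mm

7.14 mm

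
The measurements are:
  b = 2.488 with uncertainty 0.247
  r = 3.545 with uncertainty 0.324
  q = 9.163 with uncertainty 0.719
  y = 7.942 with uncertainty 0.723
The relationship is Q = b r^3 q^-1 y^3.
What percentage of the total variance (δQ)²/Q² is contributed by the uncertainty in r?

(δQ/Q)² = (1·δb/b)² + (3·δr/r)² + (-1·δq/q)² + (3·δy/y)²
  b term: (1×0.0993)² = 0.00986
  r term: (3×0.0914)² = 0.0752
  q term: (-1×0.0785)² = 0.00616
  y term: (3×0.0910)² = 0.0746
Total = 0.166. Share from r = 0.0752/0.166 = 0.453.

45.3%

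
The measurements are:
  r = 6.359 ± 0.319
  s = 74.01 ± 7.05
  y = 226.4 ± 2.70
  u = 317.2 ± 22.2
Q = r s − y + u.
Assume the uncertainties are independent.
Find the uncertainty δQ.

55.4

Let p = r·s = 470.6. δp/p = √((1·δr/r)² + (1·δs/s)²) = √(0.00252 + 0.00907) = 0.108, so δp = 50.7.
Q = p − y + u: δQ = √(δp² + δy² + δu²) = √(2570 + 7.29 + 493) = 55.4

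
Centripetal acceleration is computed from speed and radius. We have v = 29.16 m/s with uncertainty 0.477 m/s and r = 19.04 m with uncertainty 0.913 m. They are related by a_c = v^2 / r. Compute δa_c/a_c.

0.0580

Since a_c is a product/quotient, work with relative uncertainties:
  (2·δv/v)² = (2×0.0164)² = 0.00107;  (-1·δr/r)² = (-1×0.0480)² = 0.00230
δa_c/a_c = √(0.00337) = 0.0580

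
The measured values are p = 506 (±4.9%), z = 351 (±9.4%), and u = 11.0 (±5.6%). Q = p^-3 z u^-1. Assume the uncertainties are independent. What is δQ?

Since Q is a product/quotient, work with relative uncertainties:
  (-3·δp/p)² = (-3×0.0490)² = 0.0216;  (1·δz/z)² = (1×0.0940)² = 0.00884;  (-1·δu/u)² = (-1×0.0560)² = 0.00314
δQ/Q = √(0.0336) = 0.183
Q = 2.46e-07, so δQ = 0.183 × 2.46e-07 = 4.51e-08.

4.51e-08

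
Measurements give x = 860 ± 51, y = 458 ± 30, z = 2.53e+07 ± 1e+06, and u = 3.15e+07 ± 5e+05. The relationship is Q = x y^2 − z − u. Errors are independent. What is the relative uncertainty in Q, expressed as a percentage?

Let p = x·y^2 = 1.8e+08. δp/p = √((1·δx/x)² + (2·δy/y)²) = √(0.00352 + 0.0172) = 0.144, so δp = 2.59e+07.
Q = p − z − u: δQ = √(δp² + δz² + δu²) = √(6.73e+14 + 1e+12 + 2.5e+11) = 2.6e+07
Q = 1.24e+08, so δQ/Q = 2.6e+07/1.24e+08 = 0.210.

21.0%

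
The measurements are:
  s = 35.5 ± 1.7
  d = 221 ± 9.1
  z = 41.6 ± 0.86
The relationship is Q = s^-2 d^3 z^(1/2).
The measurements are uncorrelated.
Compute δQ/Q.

Since Q is a product/quotient, work with relative uncertainties:
  (-2·δs/s)² = (-2×0.0479)² = 0.00917;  (3·δd/d)² = (3×0.0412)² = 0.0153;  (½·δz/z)² = (0.5×0.0207)² = 0.000107
δQ/Q = √(0.0245) = 0.157

0.157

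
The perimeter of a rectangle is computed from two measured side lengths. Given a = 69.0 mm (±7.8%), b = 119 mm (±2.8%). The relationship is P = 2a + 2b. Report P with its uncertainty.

376 ± 12.7 mm

Absolute uncertainties add in quadrature for a linear combination:
  (2·δa)² = 116;  (2·δb)² = 44.4
δP = √(160) = 12.7 mm
P = 376 mm.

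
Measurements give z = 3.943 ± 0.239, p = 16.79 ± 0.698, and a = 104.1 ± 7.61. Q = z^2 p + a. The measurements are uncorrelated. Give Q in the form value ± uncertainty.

Let w = z^2·p = 261.0. δw/w = √((2·δz/z)² + (1·δp/p)²) = √(0.0147 + 0.00173) = 0.128, so δw = 33.5.
Q = w + a: δQ = √(δw² + δa²) = √(1120 + 57.9) = 34.3
Q = 365.1.

365.1 ± 34.3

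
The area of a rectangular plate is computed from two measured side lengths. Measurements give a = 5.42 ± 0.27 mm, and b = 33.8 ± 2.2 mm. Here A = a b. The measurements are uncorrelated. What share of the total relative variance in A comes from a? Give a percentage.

36.9%

(δA/A)² = (1·δa/a)² + (1·δb/b)²
  a term: (1×0.0498)² = 0.00248
  b term: (1×0.0651)² = 0.00424
Total = 0.00672. Share from a = 0.00248/0.00672 = 0.369.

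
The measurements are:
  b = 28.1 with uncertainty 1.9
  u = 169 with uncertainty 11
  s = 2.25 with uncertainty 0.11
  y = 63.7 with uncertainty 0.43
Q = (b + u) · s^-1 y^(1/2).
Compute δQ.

52.4

Let w = b + u = 197. δw = √(δb² + δu²) = √(3.61 + 121) = 11.2, so δw/w = 0.0566.
Q is then a monomial in w, s, y:
δQ/Q = √((δw/w)² + (-1·δs/s)² + (½·δy/y)²) = √(0.00321 + 0.00239 + 1.14e-05) = 0.0749
Q = 699, so δQ = 0.0749 × 699 = 52.4.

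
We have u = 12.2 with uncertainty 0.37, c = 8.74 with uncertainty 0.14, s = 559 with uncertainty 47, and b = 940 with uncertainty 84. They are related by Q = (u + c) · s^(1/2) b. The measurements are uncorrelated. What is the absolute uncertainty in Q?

46800

Let w = u + c = 20.9. δw = √(δu² + δc²) = √(0.137 + 0.0196) = 0.396, so δw/w = 0.0189.
Q is then a monomial in w, s, b:
δQ/Q = √((δw/w)² + (½·δs/s)² + (1·δb/b)²) = √(0.000357 + 0.00177 + 0.00799) = 0.101
Q = 4.65e+05, so δQ = 0.101 × 4.65e+05 = 46800.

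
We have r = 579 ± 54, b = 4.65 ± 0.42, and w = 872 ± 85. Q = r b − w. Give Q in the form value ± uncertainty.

Let p = r·b = 2690. δp/p = √((1·δr/r)² + (1·δb/b)²) = √(0.00870 + 0.00816) = 0.130, so δp = 350.
Q = p − w: δQ = √(δp² + δw²) = √(1.22e+05 + 7220) = 360
Q = 1820.

1820 ± 360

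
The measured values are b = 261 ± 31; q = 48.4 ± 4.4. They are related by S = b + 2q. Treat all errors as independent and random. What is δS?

32.2

Sums and differences: (δS)² = Σ (cᵢ δxᵢ)².
  (δb)² = 961;  (2·δq)² = 77.4
δS = √(1040) = 32.2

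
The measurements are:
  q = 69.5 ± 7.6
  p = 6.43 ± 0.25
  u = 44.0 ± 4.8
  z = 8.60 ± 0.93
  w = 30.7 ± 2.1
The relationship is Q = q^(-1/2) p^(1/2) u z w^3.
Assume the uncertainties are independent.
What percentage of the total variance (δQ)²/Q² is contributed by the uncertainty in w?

61.0%

(δQ/Q)² = (−½·δq/q)² + (½·δp/p)² + (1·δu/u)² + (1·δz/z)² + (3·δw/w)²
  q term: (-0.5×0.109)² = 0.00299
  p term: (0.5×0.0389)² = 0.000378
  u term: (1×0.109)² = 0.0119
  z term: (1×0.108)² = 0.0117
  w term: (3×0.0684)² = 0.0421
Total = 0.0691. Share from w = 0.0421/0.0691 = 0.610.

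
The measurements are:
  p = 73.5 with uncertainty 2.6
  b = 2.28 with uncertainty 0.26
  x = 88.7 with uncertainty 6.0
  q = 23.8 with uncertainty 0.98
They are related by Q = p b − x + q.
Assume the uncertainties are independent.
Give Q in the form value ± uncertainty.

103 ± 20.9

Let w = p·b = 168. δw/w = √((1·δp/p)² + (1·δb/b)²) = √(0.00125 + 0.0130) = 0.119, so δw = 20.0.
Q = w − x + q: δQ = √(δw² + δx² + δq²) = √(400 + 36.0 + 0.960) = 20.9
Q = 103.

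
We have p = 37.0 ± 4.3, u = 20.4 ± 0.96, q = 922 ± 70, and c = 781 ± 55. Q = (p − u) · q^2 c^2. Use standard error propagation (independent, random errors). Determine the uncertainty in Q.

2.9e+12

Let w = p − u = 16.6. δw = √(δp² + δu²) = √(18.5 + 0.922) = 4.41, so δw/w = 0.265.
Q is then a monomial in w, q, c:
δQ/Q = √((δw/w)² + (2·δq/q)² + (2·δc/c)²) = √(0.0704 + 0.0231 + 0.0198) = 0.337
Q = 8.61e+12, so δQ = 0.337 × 8.61e+12 = 2.9e+12.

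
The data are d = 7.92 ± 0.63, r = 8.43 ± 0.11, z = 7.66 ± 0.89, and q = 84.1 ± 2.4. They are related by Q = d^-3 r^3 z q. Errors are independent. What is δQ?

For a monomial Q ∝ d^-3, r^3, z, q, fractional errors add in quadrature:
  (-3·δd/d)² = (-3×0.0795)² = 0.0569;  (3·δr/r)² = (3×0.0130)² = 0.00153;  (1·δz/z)² = (1×0.116)² = 0.0135;  (1·δq/q)² = (1×0.0285)² = 0.000814
δQ/Q = √(0.0728) = 0.270
Q = 777, so δQ = 0.270 × 777 = 210.

210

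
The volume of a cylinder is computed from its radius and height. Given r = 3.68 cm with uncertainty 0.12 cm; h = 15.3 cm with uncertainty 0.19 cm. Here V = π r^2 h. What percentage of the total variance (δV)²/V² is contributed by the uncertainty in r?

96.5%

(δV/V)² = (2·δr/r)² + (1·δh/h)²
  r term: (2×0.0326)² = 0.00425
  h term: (1×0.0124)² = 0.000154
Total = 0.00441. Share from r = 0.00425/0.00441 = 0.965.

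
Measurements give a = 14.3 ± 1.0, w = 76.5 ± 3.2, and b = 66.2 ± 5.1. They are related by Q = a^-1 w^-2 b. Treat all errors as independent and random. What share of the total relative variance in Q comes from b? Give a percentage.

33.3%

(δQ/Q)² = (-1·δa/a)² + (-2·δw/w)² + (1·δb/b)²
  a term: (-1×0.0699)² = 0.00489
  w term: (-2×0.0418)² = 0.00700
  b term: (1×0.0770)² = 0.00594
Total = 0.0178. Share from b = 0.00594/0.0178 = 0.333.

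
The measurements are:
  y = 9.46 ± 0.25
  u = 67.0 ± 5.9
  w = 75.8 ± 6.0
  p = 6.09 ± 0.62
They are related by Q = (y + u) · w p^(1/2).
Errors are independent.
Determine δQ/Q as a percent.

12.2%

Let h = y + u = 76.5. δh = √(δy² + δu²) = √(0.0625 + 34.8) = 5.91, so δh/h = 0.0772.
Q is then a monomial in h, w, p:
δQ/Q = √((δh/h)² + (1·δw/w)² + (½·δp/p)²) = √(0.00597 + 0.00627 + 0.00259) = 0.122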